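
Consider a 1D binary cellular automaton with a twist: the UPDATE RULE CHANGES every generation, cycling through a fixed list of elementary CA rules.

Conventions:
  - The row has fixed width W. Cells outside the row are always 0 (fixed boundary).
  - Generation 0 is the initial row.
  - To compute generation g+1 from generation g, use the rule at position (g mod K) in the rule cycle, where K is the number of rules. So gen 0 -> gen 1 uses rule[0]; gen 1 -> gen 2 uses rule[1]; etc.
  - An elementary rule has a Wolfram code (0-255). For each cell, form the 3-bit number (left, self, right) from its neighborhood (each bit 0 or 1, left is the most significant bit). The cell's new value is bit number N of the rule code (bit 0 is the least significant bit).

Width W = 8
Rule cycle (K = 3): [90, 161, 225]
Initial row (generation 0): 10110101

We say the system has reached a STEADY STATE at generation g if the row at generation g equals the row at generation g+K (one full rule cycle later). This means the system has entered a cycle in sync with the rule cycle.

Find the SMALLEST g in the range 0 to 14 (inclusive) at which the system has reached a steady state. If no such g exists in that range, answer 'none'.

Gen 0: 10110101
Gen 1 (rule 90): 00110000
Gen 2 (rule 161): 10000111
Gen 3 (rule 225): 00110011
Gen 4 (rule 90): 01111111
Gen 5 (rule 161): 00111110
Gen 6 (rule 225): 10011110
Gen 7 (rule 90): 01110011
Gen 8 (rule 161): 00100000
Gen 9 (rule 225): 10001111
Gen 10 (rule 90): 01011001
Gen 11 (rule 161): 00100000
Gen 12 (rule 225): 10001111
Gen 13 (rule 90): 01011001
Gen 14 (rule 161): 00100000
Gen 15 (rule 225): 10001111
Gen 16 (rule 90): 01011001
Gen 17 (rule 161): 00100000

Answer: 8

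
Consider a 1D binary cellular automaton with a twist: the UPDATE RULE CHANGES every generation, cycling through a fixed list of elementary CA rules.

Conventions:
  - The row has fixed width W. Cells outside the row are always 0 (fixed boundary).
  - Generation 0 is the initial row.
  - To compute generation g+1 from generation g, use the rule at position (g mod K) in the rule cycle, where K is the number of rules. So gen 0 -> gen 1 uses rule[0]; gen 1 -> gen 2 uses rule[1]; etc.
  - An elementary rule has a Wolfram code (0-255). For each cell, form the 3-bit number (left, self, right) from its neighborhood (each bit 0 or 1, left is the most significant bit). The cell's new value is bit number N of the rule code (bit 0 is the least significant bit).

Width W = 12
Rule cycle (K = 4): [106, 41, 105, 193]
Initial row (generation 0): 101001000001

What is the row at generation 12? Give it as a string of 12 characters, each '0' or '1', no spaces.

Gen 0: 101001000001
Gen 1 (rule 106): 010010000010
Gen 2 (rule 41): 000000111000
Gen 3 (rule 105): 111110101011
Gen 4 (rule 193): 011110000001
Gen 5 (rule 106): 110010000010
Gen 6 (rule 41): 100000111000
Gen 7 (rule 105): 001110101011
Gen 8 (rule 193): 100110000001
Gen 9 (rule 106): 001110000010
Gen 10 (rule 41): 101000111000
Gen 11 (rule 105): 010010101011
Gen 12 (rule 193): 000000000001

Answer: 000000000001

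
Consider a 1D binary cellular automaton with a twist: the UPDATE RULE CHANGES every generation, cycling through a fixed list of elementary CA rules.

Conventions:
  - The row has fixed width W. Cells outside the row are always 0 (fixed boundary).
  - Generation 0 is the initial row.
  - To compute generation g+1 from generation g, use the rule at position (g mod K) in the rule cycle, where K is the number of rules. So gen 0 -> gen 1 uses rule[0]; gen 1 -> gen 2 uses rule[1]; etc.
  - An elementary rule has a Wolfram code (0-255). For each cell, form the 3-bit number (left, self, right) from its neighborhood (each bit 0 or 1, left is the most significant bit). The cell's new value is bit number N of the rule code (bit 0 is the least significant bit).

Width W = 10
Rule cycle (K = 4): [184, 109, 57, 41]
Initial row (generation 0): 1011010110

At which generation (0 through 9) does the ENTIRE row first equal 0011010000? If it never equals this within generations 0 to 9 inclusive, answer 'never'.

Gen 0: 1011010110
Gen 1 (rule 184): 0110101101
Gen 2 (rule 109): 0111111111
Gen 3 (rule 57): 0100000000
Gen 4 (rule 41): 0001111111
Gen 5 (rule 184): 0001111110
Gen 6 (rule 109): 1101000010
Gen 7 (rule 57): 1010111001
Gen 8 (rule 41): 0101100000
Gen 9 (rule 184): 0011010000

Answer: 9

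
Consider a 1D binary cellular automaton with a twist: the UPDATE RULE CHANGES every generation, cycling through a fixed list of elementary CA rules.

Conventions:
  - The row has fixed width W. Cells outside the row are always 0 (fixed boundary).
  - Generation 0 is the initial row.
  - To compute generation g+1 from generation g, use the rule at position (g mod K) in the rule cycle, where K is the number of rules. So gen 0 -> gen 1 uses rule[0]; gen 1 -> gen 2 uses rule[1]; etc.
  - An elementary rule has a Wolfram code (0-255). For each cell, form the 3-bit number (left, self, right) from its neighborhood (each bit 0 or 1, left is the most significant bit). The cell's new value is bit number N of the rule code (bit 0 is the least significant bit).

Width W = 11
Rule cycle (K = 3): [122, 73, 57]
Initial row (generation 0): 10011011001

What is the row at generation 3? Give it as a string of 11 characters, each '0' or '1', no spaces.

Answer: 00111111001

Derivation:
Gen 0: 10011011001
Gen 1 (rule 122): 01111111110
Gen 2 (rule 73): 01000000010
Gen 3 (rule 57): 00111111001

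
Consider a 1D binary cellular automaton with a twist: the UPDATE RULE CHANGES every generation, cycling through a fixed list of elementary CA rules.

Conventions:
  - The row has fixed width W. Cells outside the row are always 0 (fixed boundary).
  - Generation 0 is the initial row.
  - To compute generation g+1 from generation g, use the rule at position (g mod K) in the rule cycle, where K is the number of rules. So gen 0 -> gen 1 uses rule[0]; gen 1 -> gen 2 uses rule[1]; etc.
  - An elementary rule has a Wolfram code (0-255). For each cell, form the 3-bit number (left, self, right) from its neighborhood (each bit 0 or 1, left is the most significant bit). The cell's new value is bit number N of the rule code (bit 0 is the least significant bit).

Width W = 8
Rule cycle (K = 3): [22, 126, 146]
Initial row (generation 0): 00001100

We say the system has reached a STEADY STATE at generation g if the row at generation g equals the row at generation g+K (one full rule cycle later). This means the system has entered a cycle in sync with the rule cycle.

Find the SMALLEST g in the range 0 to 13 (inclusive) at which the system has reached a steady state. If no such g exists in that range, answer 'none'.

Gen 0: 00001100
Gen 1 (rule 22): 00010010
Gen 2 (rule 126): 00111111
Gen 3 (rule 146): 01011110
Gen 4 (rule 22): 11000001
Gen 5 (rule 126): 11100011
Gen 6 (rule 146): 01010100
Gen 7 (rule 22): 11010110
Gen 8 (rule 126): 11111111
Gen 9 (rule 146): 01111110
Gen 10 (rule 22): 10000001
Gen 11 (rule 126): 11000011
Gen 12 (rule 146): 00100100
Gen 13 (rule 22): 01111110
Gen 14 (rule 126): 11000011
Gen 15 (rule 146): 00100100
Gen 16 (rule 22): 01111110

Answer: 11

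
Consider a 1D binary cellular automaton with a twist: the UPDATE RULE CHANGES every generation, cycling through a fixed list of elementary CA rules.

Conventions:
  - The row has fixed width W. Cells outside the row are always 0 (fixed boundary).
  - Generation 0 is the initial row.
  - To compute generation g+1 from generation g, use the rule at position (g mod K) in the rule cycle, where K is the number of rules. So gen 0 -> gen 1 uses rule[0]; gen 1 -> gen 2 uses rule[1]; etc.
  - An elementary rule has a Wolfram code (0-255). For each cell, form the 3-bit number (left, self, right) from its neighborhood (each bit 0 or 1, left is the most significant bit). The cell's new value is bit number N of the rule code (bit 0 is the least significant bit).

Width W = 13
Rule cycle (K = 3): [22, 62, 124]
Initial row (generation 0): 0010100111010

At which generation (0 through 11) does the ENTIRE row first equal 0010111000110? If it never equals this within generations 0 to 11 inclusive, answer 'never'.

Answer: never

Derivation:
Gen 0: 0010100111010
Gen 1 (rule 22): 0110111000011
Gen 2 (rule 62): 1101100100110
Gen 3 (rule 124): 1111110110111
Gen 4 (rule 22): 0000000000000
Gen 5 (rule 62): 0000000000000
Gen 6 (rule 124): 0000000000000
Gen 7 (rule 22): 0000000000000
Gen 8 (rule 62): 0000000000000
Gen 9 (rule 124): 0000000000000
Gen 10 (rule 22): 0000000000000
Gen 11 (rule 62): 0000000000000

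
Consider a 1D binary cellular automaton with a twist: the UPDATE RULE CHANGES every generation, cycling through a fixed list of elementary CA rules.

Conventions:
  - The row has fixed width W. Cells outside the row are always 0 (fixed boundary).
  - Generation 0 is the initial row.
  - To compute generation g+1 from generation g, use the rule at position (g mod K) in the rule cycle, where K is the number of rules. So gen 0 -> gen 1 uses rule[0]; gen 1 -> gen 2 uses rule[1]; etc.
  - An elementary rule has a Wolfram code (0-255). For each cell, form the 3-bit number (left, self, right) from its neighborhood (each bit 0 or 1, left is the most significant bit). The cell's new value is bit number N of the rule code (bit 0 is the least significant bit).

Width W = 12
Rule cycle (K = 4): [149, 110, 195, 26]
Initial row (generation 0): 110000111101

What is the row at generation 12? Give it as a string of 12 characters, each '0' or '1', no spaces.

Answer: 000111001001

Derivation:
Gen 0: 110000111101
Gen 1 (rule 149): 001110011001
Gen 2 (rule 110): 011010111011
Gen 3 (rule 195): 101000011001
Gen 4 (rule 26): 000100110110
Gen 5 (rule 149): 110110000001
Gen 6 (rule 110): 111110000011
Gen 7 (rule 195): 011110111101
Gen 8 (rule 26): 110000100000
Gen 9 (rule 149): 001110111111
Gen 10 (rule 110): 011011100001
Gen 11 (rule 195): 101001101110
Gen 12 (rule 26): 000111001001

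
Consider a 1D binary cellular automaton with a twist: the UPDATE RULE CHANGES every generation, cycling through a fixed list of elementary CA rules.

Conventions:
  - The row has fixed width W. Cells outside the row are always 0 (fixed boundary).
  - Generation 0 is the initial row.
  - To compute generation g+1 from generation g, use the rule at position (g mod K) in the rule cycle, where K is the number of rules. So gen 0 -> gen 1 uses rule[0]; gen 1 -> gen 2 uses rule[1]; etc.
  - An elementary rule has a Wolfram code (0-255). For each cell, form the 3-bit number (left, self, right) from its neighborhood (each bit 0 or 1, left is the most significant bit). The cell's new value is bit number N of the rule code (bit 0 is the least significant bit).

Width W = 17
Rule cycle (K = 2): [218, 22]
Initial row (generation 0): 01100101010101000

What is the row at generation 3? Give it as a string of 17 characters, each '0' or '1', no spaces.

Gen 0: 01100101010101000
Gen 1 (rule 218): 11111000000000100
Gen 2 (rule 22): 00000100000001110
Gen 3 (rule 218): 00001010000011111

Answer: 00001010000011111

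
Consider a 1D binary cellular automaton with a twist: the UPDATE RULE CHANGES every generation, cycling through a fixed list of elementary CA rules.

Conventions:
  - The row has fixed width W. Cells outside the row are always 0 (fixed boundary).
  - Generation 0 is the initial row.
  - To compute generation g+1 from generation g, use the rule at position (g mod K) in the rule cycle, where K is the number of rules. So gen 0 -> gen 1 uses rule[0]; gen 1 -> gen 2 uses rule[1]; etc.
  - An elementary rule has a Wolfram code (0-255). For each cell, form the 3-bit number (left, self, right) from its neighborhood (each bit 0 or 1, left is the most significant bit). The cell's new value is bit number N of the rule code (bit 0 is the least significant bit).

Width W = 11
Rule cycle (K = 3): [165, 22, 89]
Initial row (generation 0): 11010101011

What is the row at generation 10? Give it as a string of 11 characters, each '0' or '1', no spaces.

Gen 0: 11010101011
Gen 1 (rule 165): 00111111100
Gen 2 (rule 22): 01000000010
Gen 3 (rule 89): 00111111001
Gen 4 (rule 165): 10011110001
Gen 5 (rule 22): 11100001011
Gen 6 (rule 89): 10111100011
Gen 7 (rule 165): 11011001000
Gen 8 (rule 22): 00000111100
Gen 9 (rule 89): 11110100111
Gen 10 (rule 165): 01101100010

Answer: 01101100010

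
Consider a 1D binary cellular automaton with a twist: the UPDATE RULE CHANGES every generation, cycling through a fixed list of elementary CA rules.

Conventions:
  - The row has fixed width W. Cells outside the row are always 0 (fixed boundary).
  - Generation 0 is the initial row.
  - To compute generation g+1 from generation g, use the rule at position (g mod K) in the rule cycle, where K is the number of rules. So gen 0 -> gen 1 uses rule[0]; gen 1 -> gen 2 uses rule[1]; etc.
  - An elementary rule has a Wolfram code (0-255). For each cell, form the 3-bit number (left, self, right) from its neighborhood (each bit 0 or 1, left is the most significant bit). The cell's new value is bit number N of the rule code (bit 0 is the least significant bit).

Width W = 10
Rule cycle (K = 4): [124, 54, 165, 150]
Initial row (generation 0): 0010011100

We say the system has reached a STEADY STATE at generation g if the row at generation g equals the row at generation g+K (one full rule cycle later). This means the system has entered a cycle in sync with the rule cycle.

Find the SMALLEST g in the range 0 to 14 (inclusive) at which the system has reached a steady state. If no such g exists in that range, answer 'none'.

Gen 0: 0010011100
Gen 1 (rule 124): 0011010110
Gen 2 (rule 54): 0100111001
Gen 3 (rule 165): 0100010001
Gen 4 (rule 150): 1110111011
Gen 5 (rule 124): 1011101111
Gen 6 (rule 54): 1100010000
Gen 7 (rule 165): 0001010111
Gen 8 (rule 150): 0011010010
Gen 9 (rule 124): 0011111011
Gen 10 (rule 54): 0100000100
Gen 11 (rule 165): 0101110101
Gen 12 (rule 150): 1100100101
Gen 13 (rule 124): 1110110111
Gen 14 (rule 54): 0001001000
Gen 15 (rule 165): 1101001011
Gen 16 (rule 150): 0001111000
Gen 17 (rule 124): 0001001100
Gen 18 (rule 54): 0011110010

Answer: none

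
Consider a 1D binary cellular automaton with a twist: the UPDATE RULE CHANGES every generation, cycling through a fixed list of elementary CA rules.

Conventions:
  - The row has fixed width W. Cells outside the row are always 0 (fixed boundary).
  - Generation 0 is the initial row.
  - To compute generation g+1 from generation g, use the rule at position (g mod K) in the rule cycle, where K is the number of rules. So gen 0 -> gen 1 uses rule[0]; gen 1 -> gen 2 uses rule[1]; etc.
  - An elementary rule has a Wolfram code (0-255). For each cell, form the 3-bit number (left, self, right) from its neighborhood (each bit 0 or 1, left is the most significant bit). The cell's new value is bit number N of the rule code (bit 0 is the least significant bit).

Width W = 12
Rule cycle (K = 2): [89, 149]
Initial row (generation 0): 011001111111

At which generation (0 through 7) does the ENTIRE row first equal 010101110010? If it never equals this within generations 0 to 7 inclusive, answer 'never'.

Answer: never

Derivation:
Gen 0: 011001111111
Gen 1 (rule 89): 011101000001
Gen 2 (rule 149): 001001111101
Gen 3 (rule 89): 100101000100
Gen 4 (rule 149): 110101110111
Gen 5 (rule 89): 110001010101
Gen 6 (rule 149): 001101010101
Gen 7 (rule 89): 101100000000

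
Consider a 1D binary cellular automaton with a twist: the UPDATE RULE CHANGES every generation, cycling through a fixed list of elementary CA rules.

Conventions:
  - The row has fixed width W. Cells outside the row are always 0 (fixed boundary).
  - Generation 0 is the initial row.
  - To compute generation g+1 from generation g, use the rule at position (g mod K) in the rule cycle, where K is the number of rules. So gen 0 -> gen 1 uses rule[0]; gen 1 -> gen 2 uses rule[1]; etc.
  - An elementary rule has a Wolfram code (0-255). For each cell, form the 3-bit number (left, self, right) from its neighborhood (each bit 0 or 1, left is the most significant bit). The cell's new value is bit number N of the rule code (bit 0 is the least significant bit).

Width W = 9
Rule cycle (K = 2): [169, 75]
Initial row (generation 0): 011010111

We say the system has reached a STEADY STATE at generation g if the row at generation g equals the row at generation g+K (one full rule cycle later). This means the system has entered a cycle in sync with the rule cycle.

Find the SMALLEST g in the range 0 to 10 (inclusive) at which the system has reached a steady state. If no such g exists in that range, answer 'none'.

Gen 0: 011010111
Gen 1 (rule 169): 010101110
Gen 2 (rule 75): 100001010
Gen 3 (rule 169): 001100100
Gen 4 (rule 75): 111101001
Gen 5 (rule 169): 111010000
Gen 6 (rule 75): 101000111
Gen 7 (rule 169): 010010110
Gen 8 (rule 75): 100100110
Gen 9 (rule 169): 000000100
Gen 10 (rule 75): 111111001
Gen 11 (rule 169): 111110000
Gen 12 (rule 75): 100010111

Answer: none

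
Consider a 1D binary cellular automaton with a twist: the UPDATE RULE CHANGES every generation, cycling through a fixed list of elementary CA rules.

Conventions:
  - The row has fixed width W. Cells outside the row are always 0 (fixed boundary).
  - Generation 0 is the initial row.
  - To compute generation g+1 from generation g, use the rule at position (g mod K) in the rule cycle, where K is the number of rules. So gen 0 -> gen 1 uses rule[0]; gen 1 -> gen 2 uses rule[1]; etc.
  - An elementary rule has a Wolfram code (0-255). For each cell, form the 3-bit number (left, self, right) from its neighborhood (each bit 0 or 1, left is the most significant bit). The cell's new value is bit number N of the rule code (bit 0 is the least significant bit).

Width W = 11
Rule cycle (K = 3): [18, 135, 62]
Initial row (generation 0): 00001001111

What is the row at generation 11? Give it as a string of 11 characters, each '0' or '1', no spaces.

Answer: 11011011110

Derivation:
Gen 0: 00001001111
Gen 1 (rule 18): 00010110000
Gen 2 (rule 135): 11110000111
Gen 3 (rule 62): 10001001100
Gen 4 (rule 18): 01010110010
Gen 5 (rule 135): 11010000110
Gen 6 (rule 62): 10111001101
Gen 7 (rule 18): 00000110000
Gen 8 (rule 135): 11111000111
Gen 9 (rule 62): 10000101100
Gen 10 (rule 18): 01001000010
Gen 11 (rule 135): 11011011110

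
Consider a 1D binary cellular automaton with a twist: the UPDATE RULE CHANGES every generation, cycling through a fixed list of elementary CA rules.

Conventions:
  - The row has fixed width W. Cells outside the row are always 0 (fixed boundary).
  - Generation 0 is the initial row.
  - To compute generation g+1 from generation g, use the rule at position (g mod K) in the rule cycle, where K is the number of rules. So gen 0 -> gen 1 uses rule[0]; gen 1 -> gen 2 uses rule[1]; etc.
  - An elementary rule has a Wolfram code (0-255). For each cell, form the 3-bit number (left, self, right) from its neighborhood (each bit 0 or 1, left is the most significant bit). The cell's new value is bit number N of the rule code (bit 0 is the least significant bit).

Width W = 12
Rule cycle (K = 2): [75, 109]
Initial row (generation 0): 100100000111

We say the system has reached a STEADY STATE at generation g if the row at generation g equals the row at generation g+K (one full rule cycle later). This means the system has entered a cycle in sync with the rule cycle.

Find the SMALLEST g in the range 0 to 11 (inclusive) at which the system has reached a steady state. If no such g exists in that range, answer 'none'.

Answer: none

Derivation:
Gen 0: 100100000111
Gen 1 (rule 75): 001001111101
Gen 2 (rule 109): 101001000111
Gen 3 (rule 75): 000010011101
Gen 4 (rule 109): 111010010111
Gen 5 (rule 75): 101000100101
Gen 6 (rule 109): 111010100111
Gen 7 (rule 75): 101000001101
Gen 8 (rule 109): 111011101111
Gen 9 (rule 75): 101010101001
Gen 10 (rule 109): 111111111001
Gen 11 (rule 75): 100000001010
Gen 12 (rule 109): 101111101110
Gen 13 (rule 75): 001000101010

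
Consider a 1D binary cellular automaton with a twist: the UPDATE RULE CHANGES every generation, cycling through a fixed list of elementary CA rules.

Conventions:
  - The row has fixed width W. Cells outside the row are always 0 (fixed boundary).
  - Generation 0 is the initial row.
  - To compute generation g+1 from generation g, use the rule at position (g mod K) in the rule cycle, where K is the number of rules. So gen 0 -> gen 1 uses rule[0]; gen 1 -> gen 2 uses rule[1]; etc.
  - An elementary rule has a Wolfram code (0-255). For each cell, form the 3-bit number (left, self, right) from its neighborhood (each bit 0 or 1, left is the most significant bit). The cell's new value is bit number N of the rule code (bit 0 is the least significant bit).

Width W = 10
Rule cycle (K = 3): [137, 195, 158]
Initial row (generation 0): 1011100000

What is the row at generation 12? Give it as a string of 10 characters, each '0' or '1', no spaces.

Answer: 1100111010

Derivation:
Gen 0: 1011100000
Gen 1 (rule 137): 0011001111
Gen 2 (rule 195): 1101010111
Gen 3 (rule 158): 1001010110
Gen 4 (rule 137): 0000000100
Gen 5 (rule 195): 1111111001
Gen 6 (rule 158): 1111110111
Gen 7 (rule 137): 1111100110
Gen 8 (rule 195): 0111101010
Gen 9 (rule 158): 1111001011
Gen 10 (rule 137): 1110000010
Gen 11 (rule 195): 0110111100
Gen 12 (rule 158): 1100111010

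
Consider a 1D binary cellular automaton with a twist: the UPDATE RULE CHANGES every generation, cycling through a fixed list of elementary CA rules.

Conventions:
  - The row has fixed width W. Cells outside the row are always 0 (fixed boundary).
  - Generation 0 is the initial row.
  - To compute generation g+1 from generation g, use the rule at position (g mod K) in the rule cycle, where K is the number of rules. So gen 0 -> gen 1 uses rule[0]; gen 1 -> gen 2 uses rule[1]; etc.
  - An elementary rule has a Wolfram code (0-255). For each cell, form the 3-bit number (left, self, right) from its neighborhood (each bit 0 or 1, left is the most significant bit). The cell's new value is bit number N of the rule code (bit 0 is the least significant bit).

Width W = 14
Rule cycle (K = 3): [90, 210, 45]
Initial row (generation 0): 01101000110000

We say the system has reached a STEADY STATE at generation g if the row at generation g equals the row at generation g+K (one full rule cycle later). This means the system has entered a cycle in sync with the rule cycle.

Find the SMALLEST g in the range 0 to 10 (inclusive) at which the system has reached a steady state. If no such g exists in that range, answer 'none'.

Answer: none

Derivation:
Gen 0: 01101000110000
Gen 1 (rule 90): 11100101111000
Gen 2 (rule 210): 01111000111100
Gen 3 (rule 45): 01000010100001
Gen 4 (rule 90): 10100100010010
Gen 5 (rule 210): 00011010101101
Gen 6 (rule 45): 11010111111011
Gen 7 (rule 90): 11000100001011
Gen 8 (rule 210): 01101010010001
Gen 9 (rule 45): 01011110010101
Gen 10 (rule 90): 10010011100000
Gen 11 (rule 210): 01101101110000
Gen 12 (rule 45): 01011011000111
Gen 13 (rule 90): 10011011101101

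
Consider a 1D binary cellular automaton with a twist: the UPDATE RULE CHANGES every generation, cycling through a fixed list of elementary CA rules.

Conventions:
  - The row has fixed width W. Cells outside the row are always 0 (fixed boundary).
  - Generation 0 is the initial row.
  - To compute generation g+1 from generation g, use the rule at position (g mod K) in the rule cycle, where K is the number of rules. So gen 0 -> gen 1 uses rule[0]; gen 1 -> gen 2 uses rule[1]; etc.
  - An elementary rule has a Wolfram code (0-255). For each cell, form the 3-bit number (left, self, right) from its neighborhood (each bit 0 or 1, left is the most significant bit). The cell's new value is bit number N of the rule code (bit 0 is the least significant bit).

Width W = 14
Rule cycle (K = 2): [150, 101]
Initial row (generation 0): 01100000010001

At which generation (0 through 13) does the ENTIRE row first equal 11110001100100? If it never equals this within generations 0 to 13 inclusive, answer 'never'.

Gen 0: 01100000010001
Gen 1 (rule 150): 10010000111011
Gen 2 (rule 101): 10010110001101
Gen 3 (rule 150): 11110001010001
Gen 4 (rule 101): 00010101110101
Gen 5 (rule 150): 00110100100101
Gen 6 (rule 101): 10011100100111
Gen 7 (rule 150): 11101011111010
Gen 8 (rule 101): 00111100001110
Gen 9 (rule 150): 01011010010101
Gen 10 (rule 101): 01101110011111
Gen 11 (rule 150): 10000101101110
Gen 12 (rule 101): 10110110110010
Gen 13 (rule 150): 10000000001111

Answer: never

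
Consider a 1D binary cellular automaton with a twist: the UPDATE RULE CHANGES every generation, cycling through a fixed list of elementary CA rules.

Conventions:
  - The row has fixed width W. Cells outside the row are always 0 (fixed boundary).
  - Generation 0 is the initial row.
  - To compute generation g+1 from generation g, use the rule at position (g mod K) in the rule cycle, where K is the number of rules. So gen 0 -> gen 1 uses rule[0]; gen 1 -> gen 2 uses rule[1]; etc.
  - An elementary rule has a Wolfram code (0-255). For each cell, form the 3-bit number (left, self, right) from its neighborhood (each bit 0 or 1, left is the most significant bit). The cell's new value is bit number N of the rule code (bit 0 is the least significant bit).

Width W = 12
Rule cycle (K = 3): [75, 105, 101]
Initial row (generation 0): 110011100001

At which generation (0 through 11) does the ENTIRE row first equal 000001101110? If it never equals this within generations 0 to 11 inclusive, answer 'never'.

Gen 0: 110011100001
Gen 1 (rule 75): 110110101110
Gen 2 (rule 105): 111111011010
Gen 3 (rule 101): 000001101110
Gen 4 (rule 75): 111111101010
Gen 5 (rule 105): 100000110100
Gen 6 (rule 101): 101110011101
Gen 7 (rule 75): 001010110100
Gen 8 (rule 105): 100101111001
Gen 9 (rule 101): 100110001001
Gen 10 (rule 75): 001110110010
Gen 11 (rule 105): 101011110000

Answer: 3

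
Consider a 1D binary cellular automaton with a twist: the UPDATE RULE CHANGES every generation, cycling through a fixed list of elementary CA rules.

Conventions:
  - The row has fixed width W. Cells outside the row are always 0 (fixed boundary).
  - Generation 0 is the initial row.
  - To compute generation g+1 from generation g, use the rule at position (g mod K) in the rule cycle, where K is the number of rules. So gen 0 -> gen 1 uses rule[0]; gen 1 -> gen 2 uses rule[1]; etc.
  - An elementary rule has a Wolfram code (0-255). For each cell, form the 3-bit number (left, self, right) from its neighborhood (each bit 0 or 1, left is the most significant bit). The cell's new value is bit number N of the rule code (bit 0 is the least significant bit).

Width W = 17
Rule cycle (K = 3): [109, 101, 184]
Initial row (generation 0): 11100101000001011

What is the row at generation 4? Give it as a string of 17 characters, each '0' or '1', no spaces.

Answer: 11110101111111011

Derivation:
Gen 0: 11100101000001011
Gen 1 (rule 109): 10100111011101111
Gen 2 (rule 101): 11100001100110001
Gen 3 (rule 184): 11010001010101000
Gen 4 (rule 109): 11110101111111011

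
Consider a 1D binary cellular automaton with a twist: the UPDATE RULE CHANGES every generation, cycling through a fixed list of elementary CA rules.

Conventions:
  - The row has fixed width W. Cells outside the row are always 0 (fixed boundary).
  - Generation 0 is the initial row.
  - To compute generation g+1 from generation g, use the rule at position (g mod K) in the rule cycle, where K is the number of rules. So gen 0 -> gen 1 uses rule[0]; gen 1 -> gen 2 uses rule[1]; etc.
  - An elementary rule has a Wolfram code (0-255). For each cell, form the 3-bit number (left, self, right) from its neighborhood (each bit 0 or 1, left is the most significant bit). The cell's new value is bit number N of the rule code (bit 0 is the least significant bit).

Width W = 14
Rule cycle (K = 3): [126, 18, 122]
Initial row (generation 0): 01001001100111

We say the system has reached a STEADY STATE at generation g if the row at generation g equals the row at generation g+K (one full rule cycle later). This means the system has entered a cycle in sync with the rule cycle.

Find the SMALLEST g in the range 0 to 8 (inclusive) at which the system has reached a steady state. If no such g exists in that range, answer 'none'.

Answer: 2

Derivation:
Gen 0: 01001001100111
Gen 1 (rule 126): 11111111111101
Gen 2 (rule 18): 00000000000000
Gen 3 (rule 122): 00000000000000
Gen 4 (rule 126): 00000000000000
Gen 5 (rule 18): 00000000000000
Gen 6 (rule 122): 00000000000000
Gen 7 (rule 126): 00000000000000
Gen 8 (rule 18): 00000000000000
Gen 9 (rule 122): 00000000000000
Gen 10 (rule 126): 00000000000000
Gen 11 (rule 18): 00000000000000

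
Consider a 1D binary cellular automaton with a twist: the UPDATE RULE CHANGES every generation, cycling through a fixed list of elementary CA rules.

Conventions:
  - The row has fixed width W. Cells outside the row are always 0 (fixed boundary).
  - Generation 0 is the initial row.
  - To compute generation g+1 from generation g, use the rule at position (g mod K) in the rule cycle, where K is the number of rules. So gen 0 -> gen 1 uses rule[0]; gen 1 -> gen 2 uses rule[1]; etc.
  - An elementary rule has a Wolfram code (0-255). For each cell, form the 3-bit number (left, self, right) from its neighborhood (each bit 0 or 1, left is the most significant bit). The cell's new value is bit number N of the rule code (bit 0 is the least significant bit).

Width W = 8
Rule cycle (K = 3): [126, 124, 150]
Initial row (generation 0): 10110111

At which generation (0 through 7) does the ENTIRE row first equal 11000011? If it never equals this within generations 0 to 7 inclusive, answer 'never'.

Answer: 6

Derivation:
Gen 0: 10110111
Gen 1 (rule 126): 11111101
Gen 2 (rule 124): 10000111
Gen 3 (rule 150): 11001010
Gen 4 (rule 126): 11111111
Gen 5 (rule 124): 10000001
Gen 6 (rule 150): 11000011
Gen 7 (rule 126): 11100111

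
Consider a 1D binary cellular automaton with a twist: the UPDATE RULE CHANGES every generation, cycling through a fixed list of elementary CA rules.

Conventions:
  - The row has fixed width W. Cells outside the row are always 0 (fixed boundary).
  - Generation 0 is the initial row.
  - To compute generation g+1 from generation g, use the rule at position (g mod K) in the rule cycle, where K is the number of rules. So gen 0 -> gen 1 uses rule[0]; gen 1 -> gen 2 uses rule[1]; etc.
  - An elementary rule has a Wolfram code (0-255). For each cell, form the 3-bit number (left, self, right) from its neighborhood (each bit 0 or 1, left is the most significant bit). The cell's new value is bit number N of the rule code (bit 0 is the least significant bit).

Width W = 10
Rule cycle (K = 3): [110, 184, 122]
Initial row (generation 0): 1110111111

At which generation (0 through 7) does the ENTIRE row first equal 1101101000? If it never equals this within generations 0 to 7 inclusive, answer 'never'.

Answer: 3

Derivation:
Gen 0: 1110111111
Gen 1 (rule 110): 1011100001
Gen 2 (rule 184): 0111010000
Gen 3 (rule 122): 1101101000
Gen 4 (rule 110): 1111111000
Gen 5 (rule 184): 1111110100
Gen 6 (rule 122): 1000011010
Gen 7 (rule 110): 1000111110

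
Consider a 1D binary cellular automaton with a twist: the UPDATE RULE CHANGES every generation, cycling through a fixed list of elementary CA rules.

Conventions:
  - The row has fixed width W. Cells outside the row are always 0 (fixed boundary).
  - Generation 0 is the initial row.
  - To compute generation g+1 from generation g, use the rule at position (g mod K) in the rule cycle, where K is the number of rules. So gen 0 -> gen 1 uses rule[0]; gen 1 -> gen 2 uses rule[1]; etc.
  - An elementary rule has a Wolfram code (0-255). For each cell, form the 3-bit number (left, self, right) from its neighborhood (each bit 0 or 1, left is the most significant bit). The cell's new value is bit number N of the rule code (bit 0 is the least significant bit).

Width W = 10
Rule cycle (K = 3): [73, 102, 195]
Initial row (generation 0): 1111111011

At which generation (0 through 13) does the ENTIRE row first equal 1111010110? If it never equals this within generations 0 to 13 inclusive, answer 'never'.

Gen 0: 1111111011
Gen 1 (rule 73): 1000001011
Gen 2 (rule 102): 1000011101
Gen 3 (rule 195): 0011101100
Gen 4 (rule 73): 1010101101
Gen 5 (rule 102): 1111110111
Gen 6 (rule 195): 0111110011
Gen 7 (rule 73): 0100010011
Gen 8 (rule 102): 1100110101
Gen 9 (rule 195): 0101010000
Gen 10 (rule 73): 0000000111
Gen 11 (rule 102): 0000001001
Gen 12 (rule 195): 1111110010
Gen 13 (rule 73): 1000010000

Answer: never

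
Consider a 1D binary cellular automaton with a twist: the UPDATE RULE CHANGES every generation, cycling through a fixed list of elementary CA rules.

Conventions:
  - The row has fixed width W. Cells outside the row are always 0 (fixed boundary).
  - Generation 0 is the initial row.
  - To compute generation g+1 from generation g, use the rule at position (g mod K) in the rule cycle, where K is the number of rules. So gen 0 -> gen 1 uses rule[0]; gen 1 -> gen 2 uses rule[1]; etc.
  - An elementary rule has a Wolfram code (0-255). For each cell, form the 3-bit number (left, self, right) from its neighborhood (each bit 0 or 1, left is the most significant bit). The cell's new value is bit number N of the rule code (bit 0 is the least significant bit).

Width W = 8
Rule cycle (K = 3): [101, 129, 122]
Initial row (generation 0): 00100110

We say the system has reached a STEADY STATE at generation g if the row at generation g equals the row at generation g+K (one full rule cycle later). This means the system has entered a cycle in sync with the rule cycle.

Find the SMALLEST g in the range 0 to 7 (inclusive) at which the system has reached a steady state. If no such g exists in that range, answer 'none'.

Answer: 2

Derivation:
Gen 0: 00100110
Gen 1 (rule 101): 10100010
Gen 2 (rule 129): 00001000
Gen 3 (rule 122): 00010100
Gen 4 (rule 101): 11011101
Gen 5 (rule 129): 00001000
Gen 6 (rule 122): 00010100
Gen 7 (rule 101): 11011101
Gen 8 (rule 129): 00001000
Gen 9 (rule 122): 00010100
Gen 10 (rule 101): 11011101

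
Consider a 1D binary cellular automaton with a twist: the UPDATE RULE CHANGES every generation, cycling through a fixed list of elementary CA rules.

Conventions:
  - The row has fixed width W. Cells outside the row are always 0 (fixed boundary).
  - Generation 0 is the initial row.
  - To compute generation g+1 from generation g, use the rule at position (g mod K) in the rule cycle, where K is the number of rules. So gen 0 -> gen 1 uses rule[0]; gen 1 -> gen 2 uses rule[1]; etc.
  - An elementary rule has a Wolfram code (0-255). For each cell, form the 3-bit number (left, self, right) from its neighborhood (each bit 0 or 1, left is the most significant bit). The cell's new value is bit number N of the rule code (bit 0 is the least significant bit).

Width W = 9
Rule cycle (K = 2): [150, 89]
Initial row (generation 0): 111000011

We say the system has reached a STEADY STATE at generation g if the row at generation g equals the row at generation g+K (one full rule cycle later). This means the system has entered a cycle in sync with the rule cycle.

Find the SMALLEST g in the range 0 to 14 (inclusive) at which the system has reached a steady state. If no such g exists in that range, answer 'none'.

Gen 0: 111000011
Gen 1 (rule 150): 010100100
Gen 2 (rule 89): 000010011
Gen 3 (rule 150): 000111100
Gen 4 (rule 89): 110100111
Gen 5 (rule 150): 000111010
Gen 6 (rule 89): 110101001
Gen 7 (rule 150): 000101111
Gen 8 (rule 89): 110001001
Gen 9 (rule 150): 001011111
Gen 10 (rule 89): 100010001
Gen 11 (rule 150): 110111011
Gen 12 (rule 89): 110101011
Gen 13 (rule 150): 000101000
Gen 14 (rule 89): 110000111
Gen 15 (rule 150): 001001010
Gen 16 (rule 89): 100100001

Answer: none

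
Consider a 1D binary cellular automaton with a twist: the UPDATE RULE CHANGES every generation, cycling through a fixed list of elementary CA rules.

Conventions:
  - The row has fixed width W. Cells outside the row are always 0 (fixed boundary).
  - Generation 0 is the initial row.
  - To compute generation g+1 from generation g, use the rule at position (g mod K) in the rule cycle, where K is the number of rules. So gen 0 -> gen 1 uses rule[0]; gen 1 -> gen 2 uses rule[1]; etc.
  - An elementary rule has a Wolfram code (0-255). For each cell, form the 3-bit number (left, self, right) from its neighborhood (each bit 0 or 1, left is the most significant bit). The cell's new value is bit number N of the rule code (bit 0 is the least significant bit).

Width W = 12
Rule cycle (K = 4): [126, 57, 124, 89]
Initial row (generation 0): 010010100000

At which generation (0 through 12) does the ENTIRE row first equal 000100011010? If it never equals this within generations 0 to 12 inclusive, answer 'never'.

Gen 0: 010010100000
Gen 1 (rule 126): 111111110000
Gen 2 (rule 57): 100000001111
Gen 3 (rule 124): 110000001001
Gen 4 (rule 89): 111111100100
Gen 5 (rule 126): 100000111110
Gen 6 (rule 57): 011110100001
Gen 7 (rule 124): 010011110001
Gen 8 (rule 89): 001010011100
Gen 9 (rule 126): 011111110110
Gen 10 (rule 57): 010000001101
Gen 11 (rule 124): 011000001111
Gen 12 (rule 89): 011111101001

Answer: never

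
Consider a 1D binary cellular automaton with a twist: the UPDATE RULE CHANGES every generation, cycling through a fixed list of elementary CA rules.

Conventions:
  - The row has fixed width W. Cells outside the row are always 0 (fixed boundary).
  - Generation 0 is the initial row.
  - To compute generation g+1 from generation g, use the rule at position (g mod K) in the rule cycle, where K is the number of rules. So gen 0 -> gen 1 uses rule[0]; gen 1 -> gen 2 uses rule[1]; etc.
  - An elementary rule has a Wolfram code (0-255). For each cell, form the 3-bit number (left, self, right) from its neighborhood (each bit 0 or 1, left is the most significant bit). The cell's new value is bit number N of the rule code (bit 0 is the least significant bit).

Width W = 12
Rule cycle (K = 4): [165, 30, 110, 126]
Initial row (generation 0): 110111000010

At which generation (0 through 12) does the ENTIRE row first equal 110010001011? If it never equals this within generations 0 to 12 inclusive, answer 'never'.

Gen 0: 110111000010
Gen 1 (rule 165): 001010011010
Gen 2 (rule 30): 011011110011
Gen 3 (rule 110): 111110010111
Gen 4 (rule 126): 100011111101
Gen 5 (rule 165): 101001111011
Gen 6 (rule 30): 101111000010
Gen 7 (rule 110): 111001000110
Gen 8 (rule 126): 101111101111
Gen 9 (rule 165): 110111010110
Gen 10 (rule 30): 100100010101
Gen 11 (rule 110): 101100111111
Gen 12 (rule 126): 111111100001

Answer: never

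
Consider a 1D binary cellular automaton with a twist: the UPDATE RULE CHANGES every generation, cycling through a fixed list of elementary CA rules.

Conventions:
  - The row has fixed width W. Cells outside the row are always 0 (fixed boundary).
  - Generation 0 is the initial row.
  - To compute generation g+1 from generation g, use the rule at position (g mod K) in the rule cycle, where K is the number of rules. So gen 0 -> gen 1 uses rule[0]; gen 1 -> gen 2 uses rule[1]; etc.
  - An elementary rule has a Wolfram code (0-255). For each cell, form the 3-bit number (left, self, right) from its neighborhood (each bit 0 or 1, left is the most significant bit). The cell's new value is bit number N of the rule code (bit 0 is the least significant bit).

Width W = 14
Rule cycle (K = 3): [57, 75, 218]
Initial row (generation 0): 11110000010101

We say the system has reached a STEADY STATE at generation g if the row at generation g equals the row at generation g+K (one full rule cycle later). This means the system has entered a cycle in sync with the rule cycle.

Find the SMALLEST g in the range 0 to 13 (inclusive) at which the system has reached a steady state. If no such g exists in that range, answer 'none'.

Gen 0: 11110000010101
Gen 1 (rule 57): 10001111001010
Gen 2 (rule 75): 00111001010000
Gen 3 (rule 218): 01111110001000
Gen 4 (rule 57): 01000001100111
Gen 5 (rule 75): 10011111101101
Gen 6 (rule 218): 01111111101100
Gen 7 (rule 57): 01000000011011
Gen 8 (rule 75): 10011111111011
Gen 9 (rule 218): 01111111111011
Gen 10 (rule 57): 01000000000110
Gen 11 (rule 75): 10011111111110
Gen 12 (rule 218): 01111111111111
Gen 13 (rule 57): 01000000000000
Gen 14 (rule 75): 10011111111111
Gen 15 (rule 218): 01111111111111
Gen 16 (rule 57): 01000000000000

Answer: 12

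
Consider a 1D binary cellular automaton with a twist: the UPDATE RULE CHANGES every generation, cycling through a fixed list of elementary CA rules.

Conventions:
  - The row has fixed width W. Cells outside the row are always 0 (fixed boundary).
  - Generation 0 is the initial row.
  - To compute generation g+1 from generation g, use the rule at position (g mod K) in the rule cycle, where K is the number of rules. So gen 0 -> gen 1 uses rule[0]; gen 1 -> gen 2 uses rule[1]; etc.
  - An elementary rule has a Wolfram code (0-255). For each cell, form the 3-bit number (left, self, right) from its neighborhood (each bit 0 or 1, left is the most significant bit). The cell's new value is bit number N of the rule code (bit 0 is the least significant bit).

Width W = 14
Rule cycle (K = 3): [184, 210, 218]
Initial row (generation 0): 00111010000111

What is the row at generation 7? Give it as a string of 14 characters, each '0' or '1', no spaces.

Gen 0: 00111010000111
Gen 1 (rule 184): 00110101000110
Gen 2 (rule 210): 01010000101011
Gen 3 (rule 218): 10001001000011
Gen 4 (rule 184): 01000100100010
Gen 5 (rule 210): 10101011010101
Gen 6 (rule 218): 00000011000000
Gen 7 (rule 184): 00000010100000

Answer: 00000010100000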